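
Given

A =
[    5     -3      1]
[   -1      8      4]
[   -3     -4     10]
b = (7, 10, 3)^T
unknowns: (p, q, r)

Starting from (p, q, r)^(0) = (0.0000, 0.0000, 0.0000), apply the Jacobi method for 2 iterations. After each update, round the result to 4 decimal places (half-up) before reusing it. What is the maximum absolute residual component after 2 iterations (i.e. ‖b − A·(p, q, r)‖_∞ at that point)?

Iteration 1:
  p = (7 - (-3)·0.0000 - (1)·0.0000) / (5) = 1.4000
  q = (10 - (-1)·0.0000 - (4)·0.0000) / (8) = 1.2500
  r = (3 - (-3)·0.0000 - (-4)·0.0000) / (10) = 0.3000
Iteration 2:
  p = (7 - (-3)·1.2500 - (1)·0.3000) / (5) = 2.0900
  q = (10 - (-1)·1.4000 - (4)·0.3000) / (8) = 1.2750
  r = (3 - (-3)·1.4000 - (-4)·1.2500) / (10) = 1.2200
Residual b − A·x = (-0.8450, -2.9900, 2.1700); ∞-norm = 2.9900

2.9900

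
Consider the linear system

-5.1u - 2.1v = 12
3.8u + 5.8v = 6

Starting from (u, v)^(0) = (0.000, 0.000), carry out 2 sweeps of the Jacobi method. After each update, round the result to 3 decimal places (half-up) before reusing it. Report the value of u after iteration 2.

-2.779

Iteration 1:
  u = (12 - (-2.1)·0.000) / (-5.1) = -2.353
  v = (6 - (3.8)·0.000) / (5.8) = 1.034
Iteration 2:
  u = (12 - (-2.1)·1.034) / (-5.1) = -2.779
  v = (6 - (3.8)·-2.353) / (5.8) = 2.576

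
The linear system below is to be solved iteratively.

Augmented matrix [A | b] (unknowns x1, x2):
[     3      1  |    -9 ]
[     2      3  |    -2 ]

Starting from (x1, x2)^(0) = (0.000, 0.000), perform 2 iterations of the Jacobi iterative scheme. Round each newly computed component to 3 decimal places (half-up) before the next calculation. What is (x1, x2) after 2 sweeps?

(-2.778, 1.333)

Iteration 1:
  x1 = (-9 - (1)·0.000) / (3) = -3.000
  x2 = (-2 - (2)·0.000) / (3) = -0.667
Iteration 2:
  x1 = (-9 - (1)·-0.667) / (3) = -2.778
  x2 = (-2 - (2)·-3.000) / (3) = 1.333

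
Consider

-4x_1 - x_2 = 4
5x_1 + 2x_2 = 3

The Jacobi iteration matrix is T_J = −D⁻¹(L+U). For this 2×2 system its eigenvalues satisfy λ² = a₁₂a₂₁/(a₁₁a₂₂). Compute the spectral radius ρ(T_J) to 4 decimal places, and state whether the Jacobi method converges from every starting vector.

a₁₂a₂₁/(a₁₁a₂₂) = (-1)·(5) / ((-4)·(2)) = 0.625000
ρ = √|0.625000| = √0.625000 = 0.7906
ρ < 1, so Jacobi converges

0.7906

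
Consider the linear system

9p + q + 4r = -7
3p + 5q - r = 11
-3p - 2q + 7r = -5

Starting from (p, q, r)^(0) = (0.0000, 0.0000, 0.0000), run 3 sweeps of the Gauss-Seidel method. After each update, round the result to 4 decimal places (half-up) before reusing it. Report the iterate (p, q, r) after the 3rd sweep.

Iteration 1:
  p = (-7 - (1)·0.0000 - (4)·0.0000) / (9) = -0.7778
  q = (11 - (3)·-0.7778 - (-1)·0.0000) / (5) = 2.6667
  r = (-5 - (-3)·-0.7778 - (-2)·2.6667) / (7) = -0.2857
Iteration 2:
  p = (-7 - (1)·2.6667 - (4)·-0.2857) / (9) = -0.9471
  q = (11 - (3)·-0.9471 - (-1)·-0.2857) / (5) = 2.7111
  r = (-5 - (-3)·-0.9471 - (-2)·2.7111) / (7) = -0.3456
Iteration 3:
  p = (-7 - (1)·2.7111 - (4)·-0.3456) / (9) = -0.9254
  q = (11 - (3)·-0.9254 - (-1)·-0.3456) / (5) = 2.6861
  r = (-5 - (-3)·-0.9254 - (-2)·2.6861) / (7) = -0.3434

(-0.9254, 2.6861, -0.3434)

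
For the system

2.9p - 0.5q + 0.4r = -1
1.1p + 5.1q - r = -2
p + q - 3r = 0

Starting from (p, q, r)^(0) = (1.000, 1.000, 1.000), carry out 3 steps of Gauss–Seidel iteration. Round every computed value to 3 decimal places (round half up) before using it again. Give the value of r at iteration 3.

-0.243

Iteration 1:
  p = (-1 - (-0.5)·1.000 - (0.4)·1.000) / (2.9) = -0.310
  q = (-2 - (1.1)·-0.310 - (-1)·1.000) / (5.1) = -0.129
  r = (0 - (1)·-0.310 - (1)·-0.129) / (-3) = -0.146
Iteration 2:
  p = (-1 - (-0.5)·-0.129 - (0.4)·-0.146) / (2.9) = -0.347
  q = (-2 - (1.1)·-0.347 - (-1)·-0.146) / (5.1) = -0.346
  r = (0 - (1)·-0.347 - (1)·-0.346) / (-3) = -0.231
Iteration 3:
  p = (-1 - (-0.5)·-0.346 - (0.4)·-0.231) / (2.9) = -0.373
  q = (-2 - (1.1)·-0.373 - (-1)·-0.231) / (5.1) = -0.357
  r = (0 - (1)·-0.373 - (1)·-0.357) / (-3) = -0.243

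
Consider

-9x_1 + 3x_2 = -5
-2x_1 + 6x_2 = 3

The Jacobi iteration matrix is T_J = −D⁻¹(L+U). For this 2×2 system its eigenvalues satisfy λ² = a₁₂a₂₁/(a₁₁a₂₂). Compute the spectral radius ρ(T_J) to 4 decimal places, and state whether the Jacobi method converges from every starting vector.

0.3333

a₁₂a₂₁/(a₁₁a₂₂) = (3)·(-2) / ((-9)·(6)) = 0.111111
ρ = √|0.111111| = √0.111111 = 0.3333
ρ < 1, so Jacobi converges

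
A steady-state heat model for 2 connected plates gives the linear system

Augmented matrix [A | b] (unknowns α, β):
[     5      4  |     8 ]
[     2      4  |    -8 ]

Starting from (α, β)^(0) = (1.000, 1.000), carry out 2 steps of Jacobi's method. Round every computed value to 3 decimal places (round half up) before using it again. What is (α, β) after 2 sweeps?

Iteration 1:
  α = (8 - (4)·1.000) / (5) = 0.800
  β = (-8 - (2)·1.000) / (4) = -2.500
Iteration 2:
  α = (8 - (4)·-2.500) / (5) = 3.600
  β = (-8 - (2)·0.800) / (4) = -2.400

(3.600, -2.400)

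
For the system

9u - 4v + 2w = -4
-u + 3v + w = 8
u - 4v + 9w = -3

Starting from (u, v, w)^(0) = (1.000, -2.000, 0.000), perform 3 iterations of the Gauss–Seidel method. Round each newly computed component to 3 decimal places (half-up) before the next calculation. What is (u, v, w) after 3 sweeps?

Iteration 1:
  u = (-4 - (-4)·-2.000 - (2)·0.000) / (9) = -1.333
  v = (8 - (-1)·-1.333 - (1)·0.000) / (3) = 2.222
  w = (-3 - (1)·-1.333 - (-4)·2.222) / (9) = 0.802
Iteration 2:
  u = (-4 - (-4)·2.222 - (2)·0.802) / (9) = 0.365
  v = (8 - (-1)·0.365 - (1)·0.802) / (3) = 2.521
  w = (-3 - (1)·0.365 - (-4)·2.521) / (9) = 0.747
Iteration 3:
  u = (-4 - (-4)·2.521 - (2)·0.747) / (9) = 0.510
  v = (8 - (-1)·0.510 - (1)·0.747) / (3) = 2.588
  w = (-3 - (1)·0.510 - (-4)·2.588) / (9) = 0.760

(0.510, 2.588, 0.760)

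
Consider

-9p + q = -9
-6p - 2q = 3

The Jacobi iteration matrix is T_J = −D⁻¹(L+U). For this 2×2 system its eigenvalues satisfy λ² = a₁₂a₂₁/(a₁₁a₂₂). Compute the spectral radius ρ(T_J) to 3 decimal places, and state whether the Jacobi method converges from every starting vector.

0.577

a₁₂a₂₁/(a₁₁a₂₂) = (1)·(-6) / ((-9)·(-2)) = -0.333333
ρ = √|-0.333333| = √0.333333 = 0.577
ρ < 1, so Jacobi converges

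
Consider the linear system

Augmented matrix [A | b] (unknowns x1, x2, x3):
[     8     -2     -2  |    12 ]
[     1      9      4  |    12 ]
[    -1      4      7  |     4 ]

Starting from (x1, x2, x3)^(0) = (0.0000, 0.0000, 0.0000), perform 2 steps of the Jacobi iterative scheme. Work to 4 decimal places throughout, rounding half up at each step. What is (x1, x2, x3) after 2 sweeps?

(1.9762, 0.9127, 0.0238)

Iteration 1:
  x1 = (12 - (-2)·0.0000 - (-2)·0.0000) / (8) = 1.5000
  x2 = (12 - (1)·0.0000 - (4)·0.0000) / (9) = 1.3333
  x3 = (4 - (-1)·0.0000 - (4)·0.0000) / (7) = 0.5714
Iteration 2:
  x1 = (12 - (-2)·1.3333 - (-2)·0.5714) / (8) = 1.9762
  x2 = (12 - (1)·1.5000 - (4)·0.5714) / (9) = 0.9127
  x3 = (4 - (-1)·1.5000 - (4)·1.3333) / (7) = 0.0238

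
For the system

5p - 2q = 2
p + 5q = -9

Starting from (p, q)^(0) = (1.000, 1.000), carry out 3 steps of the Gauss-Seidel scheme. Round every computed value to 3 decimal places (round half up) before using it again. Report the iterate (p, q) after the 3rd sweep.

Iteration 1:
  p = (2 - (-2)·1.000) / (5) = 0.800
  q = (-9 - (1)·0.800) / (5) = -1.960
Iteration 2:
  p = (2 - (-2)·-1.960) / (5) = -0.384
  q = (-9 - (1)·-0.384) / (5) = -1.723
Iteration 3:
  p = (2 - (-2)·-1.723) / (5) = -0.289
  q = (-9 - (1)·-0.289) / (5) = -1.742

(-0.289, -1.742)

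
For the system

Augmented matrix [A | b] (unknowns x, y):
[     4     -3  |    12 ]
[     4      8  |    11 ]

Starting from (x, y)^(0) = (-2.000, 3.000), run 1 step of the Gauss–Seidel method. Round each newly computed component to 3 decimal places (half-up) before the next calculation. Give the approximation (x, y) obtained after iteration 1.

Iteration 1:
  x = (12 - (-3)·3.000) / (4) = 5.250
  y = (11 - (4)·5.250) / (8) = -1.250

(5.250, -1.250)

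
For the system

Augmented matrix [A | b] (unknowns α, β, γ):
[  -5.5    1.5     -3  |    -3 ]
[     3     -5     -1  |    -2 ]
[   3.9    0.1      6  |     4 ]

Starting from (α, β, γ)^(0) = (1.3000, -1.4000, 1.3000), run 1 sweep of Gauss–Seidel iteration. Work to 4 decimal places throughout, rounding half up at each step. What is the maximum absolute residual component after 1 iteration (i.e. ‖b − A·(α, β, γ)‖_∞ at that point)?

2.6461

Iteration 1:
  α = (-3 - (1.5)·-1.4000 - (-3)·1.3000) / (-5.5) = -0.5455
  β = (-2 - (3)·-0.5455 - (-1)·1.3000) / (-5) = -0.1873
  γ = (4 - (3.9)·-0.5455 - (0.1)·-0.1873) / (6) = 1.0244
Residual b − A·x = (-2.6461, -0.2756, -0.0002); ∞-norm = 2.6461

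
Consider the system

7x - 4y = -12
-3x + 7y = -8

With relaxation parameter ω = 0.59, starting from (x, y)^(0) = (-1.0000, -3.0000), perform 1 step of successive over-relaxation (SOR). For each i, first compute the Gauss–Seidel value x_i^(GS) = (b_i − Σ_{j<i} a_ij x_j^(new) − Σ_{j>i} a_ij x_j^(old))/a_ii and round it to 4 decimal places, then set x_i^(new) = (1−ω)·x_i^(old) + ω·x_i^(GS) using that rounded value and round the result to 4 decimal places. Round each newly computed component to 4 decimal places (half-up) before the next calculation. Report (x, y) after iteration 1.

(-2.4329, -2.5194)

Iteration 1:
  x: GS value = (-12 - (-4)·-3.0000) / (7) = -3.4286;  x ← (1−ω)·-1.0000 + ω·-3.4286 = -2.4329
  y: GS value = (-8 - (-3)·-2.4329) / (7) = -2.1855;  y ← (1−ω)·-3.0000 + ω·-2.1855 = -2.5194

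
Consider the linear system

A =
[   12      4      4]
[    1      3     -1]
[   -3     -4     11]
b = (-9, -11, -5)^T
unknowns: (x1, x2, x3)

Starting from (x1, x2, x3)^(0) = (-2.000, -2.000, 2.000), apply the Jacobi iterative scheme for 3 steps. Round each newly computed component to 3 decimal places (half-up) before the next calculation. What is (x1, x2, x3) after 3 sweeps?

Iteration 1:
  x1 = (-9 - (4)·-2.000 - (4)·2.000) / (12) = -0.750
  x2 = (-11 - (1)·-2.000 - (-1)·2.000) / (3) = -2.333
  x3 = (-5 - (-3)·-2.000 - (-4)·-2.000) / (11) = -1.727
Iteration 2:
  x1 = (-9 - (4)·-2.333 - (4)·-1.727) / (12) = 0.603
  x2 = (-11 - (1)·-0.750 - (-1)·-1.727) / (3) = -3.992
  x3 = (-5 - (-3)·-0.750 - (-4)·-2.333) / (11) = -1.507
Iteration 3:
  x1 = (-9 - (4)·-3.992 - (4)·-1.507) / (12) = 1.083
  x2 = (-11 - (1)·0.603 - (-1)·-1.507) / (3) = -4.370
  x3 = (-5 - (-3)·0.603 - (-4)·-3.992) / (11) = -1.742

(1.083, -4.370, -1.742)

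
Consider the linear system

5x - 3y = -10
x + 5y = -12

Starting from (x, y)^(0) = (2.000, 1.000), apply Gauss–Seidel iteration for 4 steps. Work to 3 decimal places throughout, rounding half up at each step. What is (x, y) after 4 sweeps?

(-3.074, -1.785)

Iteration 1:
  x = (-10 - (-3)·1.000) / (5) = -1.400
  y = (-12 - (1)·-1.400) / (5) = -2.120
Iteration 2:
  x = (-10 - (-3)·-2.120) / (5) = -3.272
  y = (-12 - (1)·-3.272) / (5) = -1.746
Iteration 3:
  x = (-10 - (-3)·-1.746) / (5) = -3.048
  y = (-12 - (1)·-3.048) / (5) = -1.790
Iteration 4:
  x = (-10 - (-3)·-1.790) / (5) = -3.074
  y = (-12 - (1)·-3.074) / (5) = -1.785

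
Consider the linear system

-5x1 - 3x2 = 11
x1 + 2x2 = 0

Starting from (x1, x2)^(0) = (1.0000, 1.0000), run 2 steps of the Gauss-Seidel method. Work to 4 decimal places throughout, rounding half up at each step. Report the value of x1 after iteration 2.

-3.0400

Iteration 1:
  x1 = (11 - (-3)·1.0000) / (-5) = -2.8000
  x2 = (0 - (1)·-2.8000) / (2) = 1.4000
Iteration 2:
  x1 = (11 - (-3)·1.4000) / (-5) = -3.0400
  x2 = (0 - (1)·-3.0400) / (2) = 1.5200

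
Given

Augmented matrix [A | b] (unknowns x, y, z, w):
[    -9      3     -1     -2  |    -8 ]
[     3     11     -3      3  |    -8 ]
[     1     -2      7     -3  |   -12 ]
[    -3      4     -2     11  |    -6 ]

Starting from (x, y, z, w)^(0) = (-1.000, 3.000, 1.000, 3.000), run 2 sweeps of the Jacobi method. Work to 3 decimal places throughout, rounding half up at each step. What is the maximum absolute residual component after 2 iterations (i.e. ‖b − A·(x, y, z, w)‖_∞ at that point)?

Iteration 1:
  x = (-8 - (3)·3.000 - (-1)·1.000 - (-2)·3.000) / (-9) = 1.111
  y = (-8 - (3)·-1.000 - (-3)·1.000 - (3)·3.000) / (11) = -1.000
  z = (-12 - (1)·-1.000 - (-2)·3.000 - (-3)·3.000) / (7) = 0.571
  w = (-6 - (-3)·-1.000 - (4)·3.000 - (-2)·1.000) / (11) = -1.727
Iteration 2:
  x = (-8 - (3)·-1.000 - (-1)·0.571 - (-2)·-1.727) / (-9) = 0.876
  y = (-8 - (3)·1.111 - (-3)·0.571 - (3)·-1.727) / (11) = -0.404
  z = (-12 - (1)·1.111 - (-2)·-1.000 - (-3)·-1.727) / (7) = -2.899
  w = (-6 - (-3)·1.111 - (4)·-1.000 - (-2)·0.571) / (11) = 0.225
Residual b − A·x = (-1.353, -15.556, 7.284, -10.029); ∞-norm = 15.556

15.556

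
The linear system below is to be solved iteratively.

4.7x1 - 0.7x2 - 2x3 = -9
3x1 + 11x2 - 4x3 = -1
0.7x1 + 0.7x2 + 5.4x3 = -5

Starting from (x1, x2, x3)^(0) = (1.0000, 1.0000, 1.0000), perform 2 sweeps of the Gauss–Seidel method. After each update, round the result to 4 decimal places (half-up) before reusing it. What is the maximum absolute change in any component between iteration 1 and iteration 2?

0.8347

Iteration 1:
  x1 = (-9 - (-0.7)·1.0000 - (-2)·1.0000) / (4.7) = -1.3404
  x2 = (-1 - (3)·-1.3404 - (-4)·1.0000) / (11) = 0.6383
  x3 = (-5 - (0.7)·-1.3404 - (0.7)·0.6383) / (5.4) = -0.8349
Iteration 2:
  x1 = (-9 - (-0.7)·0.6383 - (-2)·-0.8349) / (4.7) = -2.1751
  x2 = (-1 - (3)·-2.1751 - (-4)·-0.8349) / (11) = 0.1987
  x3 = (-5 - (0.7)·-2.1751 - (0.7)·0.1987) / (5.4) = -0.6697
Change: (-0.8347, -0.4396, 0.1652) → max |·| = 0.8347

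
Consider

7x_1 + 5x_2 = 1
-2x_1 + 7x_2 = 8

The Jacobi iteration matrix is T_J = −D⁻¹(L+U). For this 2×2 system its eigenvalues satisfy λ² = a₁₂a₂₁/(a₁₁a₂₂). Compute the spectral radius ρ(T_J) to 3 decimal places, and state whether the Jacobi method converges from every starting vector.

a₁₂a₂₁/(a₁₁a₂₂) = (5)·(-2) / ((7)·(7)) = -0.204082
ρ = √|-0.204082| = √0.204082 = 0.452
ρ < 1, so Jacobi converges

0.452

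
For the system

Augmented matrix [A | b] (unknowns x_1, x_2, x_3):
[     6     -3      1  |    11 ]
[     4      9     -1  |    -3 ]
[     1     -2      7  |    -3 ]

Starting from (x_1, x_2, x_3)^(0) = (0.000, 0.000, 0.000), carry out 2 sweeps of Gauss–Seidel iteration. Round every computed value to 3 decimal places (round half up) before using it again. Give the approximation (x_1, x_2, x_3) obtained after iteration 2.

(1.429, -1.082, -0.942)

Iteration 1:
  x_1 = (11 - (-3)·0.000 - (1)·0.000) / (6) = 1.833
  x_2 = (-3 - (4)·1.833 - (-1)·0.000) / (9) = -1.148
  x_3 = (-3 - (1)·1.833 - (-2)·-1.148) / (7) = -1.018
Iteration 2:
  x_1 = (11 - (-3)·-1.148 - (1)·-1.018) / (6) = 1.429
  x_2 = (-3 - (4)·1.429 - (-1)·-1.018) / (9) = -1.082
  x_3 = (-3 - (1)·1.429 - (-2)·-1.082) / (7) = -0.942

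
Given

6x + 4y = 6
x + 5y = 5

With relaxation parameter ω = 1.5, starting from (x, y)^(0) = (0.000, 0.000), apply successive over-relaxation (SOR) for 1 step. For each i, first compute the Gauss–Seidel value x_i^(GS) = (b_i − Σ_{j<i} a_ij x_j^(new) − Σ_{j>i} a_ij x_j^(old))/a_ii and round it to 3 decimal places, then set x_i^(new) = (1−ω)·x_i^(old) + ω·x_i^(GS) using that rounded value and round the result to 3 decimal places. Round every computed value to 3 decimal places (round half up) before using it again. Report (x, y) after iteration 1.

Iteration 1:
  x: GS value = (6 - (4)·0.000) / (6) = 1.000;  x ← (1−ω)·0.000 + ω·1.000 = 1.500
  y: GS value = (5 - (1)·1.500) / (5) = 0.700;  y ← (1−ω)·0.000 + ω·0.700 = 1.050

(1.500, 1.050)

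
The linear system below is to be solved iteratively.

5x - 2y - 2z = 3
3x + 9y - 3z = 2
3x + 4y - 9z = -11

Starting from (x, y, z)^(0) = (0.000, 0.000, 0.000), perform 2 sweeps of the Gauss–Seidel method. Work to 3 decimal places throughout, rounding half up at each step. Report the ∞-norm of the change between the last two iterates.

Iteration 1:
  x = (3 - (-2)·0.000 - (-2)·0.000) / (5) = 0.600
  y = (2 - (3)·0.600 - (-3)·0.000) / (9) = 0.022
  z = (-11 - (3)·0.600 - (4)·0.022) / (-9) = 1.432
Iteration 2:
  x = (3 - (-2)·0.022 - (-2)·1.432) / (5) = 1.182
  y = (2 - (3)·1.182 - (-3)·1.432) / (9) = 0.306
  z = (-11 - (3)·1.182 - (4)·0.306) / (-9) = 1.752
Change: (0.582, 0.284, 0.320) → max |·| = 0.582

0.582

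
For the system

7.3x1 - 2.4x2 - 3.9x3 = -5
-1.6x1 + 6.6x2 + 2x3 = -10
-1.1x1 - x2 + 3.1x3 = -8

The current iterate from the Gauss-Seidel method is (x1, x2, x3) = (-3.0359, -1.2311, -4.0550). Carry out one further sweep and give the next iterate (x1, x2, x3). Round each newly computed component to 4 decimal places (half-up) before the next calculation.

One sweep:
  x1 = (-5 - (-2.4)·-1.2311 - (-3.9)·-4.0550) / (7.3) = -3.2560
  x2 = (-10 - (-1.6)·-3.2560 - (2)·-4.0550) / (6.6) = -1.0757
  x3 = (-8 - (-1.1)·-3.2560 - (-1)·-1.0757) / (3.1) = -4.0830

(-3.2560, -1.0757, -4.0830)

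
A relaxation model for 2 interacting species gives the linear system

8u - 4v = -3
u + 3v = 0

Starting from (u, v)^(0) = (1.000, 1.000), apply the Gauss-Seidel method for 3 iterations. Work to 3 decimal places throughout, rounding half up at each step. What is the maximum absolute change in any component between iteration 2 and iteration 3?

Iteration 1:
  u = (-3 - (-4)·1.000) / (8) = 0.125
  v = (0 - (1)·0.125) / (3) = -0.042
Iteration 2:
  u = (-3 - (-4)·-0.042) / (8) = -0.396
  v = (0 - (1)·-0.396) / (3) = 0.132
Iteration 3:
  u = (-3 - (-4)·0.132) / (8) = -0.309
  v = (0 - (1)·-0.309) / (3) = 0.103
Change: (0.087, -0.029) → max |·| = 0.087

0.087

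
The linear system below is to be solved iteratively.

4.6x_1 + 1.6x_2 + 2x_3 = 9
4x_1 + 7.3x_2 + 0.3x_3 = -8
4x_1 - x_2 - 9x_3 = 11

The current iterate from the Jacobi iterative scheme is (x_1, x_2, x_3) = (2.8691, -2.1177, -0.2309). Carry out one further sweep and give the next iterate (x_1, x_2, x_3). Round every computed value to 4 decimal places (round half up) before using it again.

(2.7935, -2.6585, 0.2882)

One sweep:
  x_1 = (9 - (1.6)·-2.1177 - (2)·-0.2309) / (4.6) = 2.7935
  x_2 = (-8 - (4)·2.8691 - (0.3)·-0.2309) / (7.3) = -2.6585
  x_3 = (11 - (4)·2.8691 - (-1)·-2.1177) / (-9) = 0.2882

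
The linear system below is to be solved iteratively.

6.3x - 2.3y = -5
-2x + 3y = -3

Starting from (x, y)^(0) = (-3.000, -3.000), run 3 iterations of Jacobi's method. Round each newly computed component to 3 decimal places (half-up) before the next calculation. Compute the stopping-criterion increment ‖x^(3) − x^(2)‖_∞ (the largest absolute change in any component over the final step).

Iteration 1:
  x = (-5 - (-2.3)·-3.000) / (6.3) = -1.889
  y = (-3 - (-2)·-3.000) / (3) = -3.000
Iteration 2:
  x = (-5 - (-2.3)·-3.000) / (6.3) = -1.889
  y = (-3 - (-2)·-1.889) / (3) = -2.259
Iteration 3:
  x = (-5 - (-2.3)·-2.259) / (6.3) = -1.618
  y = (-3 - (-2)·-1.889) / (3) = -2.259
Change: (0.271, 0.000) → max |·| = 0.271

0.271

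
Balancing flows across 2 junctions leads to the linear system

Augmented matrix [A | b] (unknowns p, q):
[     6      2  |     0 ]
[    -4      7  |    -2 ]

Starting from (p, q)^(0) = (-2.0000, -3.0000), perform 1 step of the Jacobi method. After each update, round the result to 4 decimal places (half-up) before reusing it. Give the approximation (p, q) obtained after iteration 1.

Iteration 1:
  p = (0 - (2)·-3.0000) / (6) = 1.0000
  q = (-2 - (-4)·-2.0000) / (7) = -1.4286

(1.0000, -1.4286)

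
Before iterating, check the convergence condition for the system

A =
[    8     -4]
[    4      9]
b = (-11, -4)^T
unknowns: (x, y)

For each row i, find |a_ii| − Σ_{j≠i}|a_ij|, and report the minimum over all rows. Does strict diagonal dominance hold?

row 1: |8| − (4) = 4
row 2: |9| − (4) = 5
minimum over rows = 4 → strictly diagonally dominant (convergence guaranteed)

4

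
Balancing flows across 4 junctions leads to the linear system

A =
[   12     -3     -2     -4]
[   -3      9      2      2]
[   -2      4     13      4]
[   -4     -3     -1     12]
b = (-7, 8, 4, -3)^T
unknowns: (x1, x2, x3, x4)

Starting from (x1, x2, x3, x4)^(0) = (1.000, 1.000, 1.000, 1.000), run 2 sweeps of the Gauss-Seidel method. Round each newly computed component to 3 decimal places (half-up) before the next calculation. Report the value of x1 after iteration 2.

Iteration 1:
  x1 = (-7 - (-3)·1.000 - (-2)·1.000 - (-4)·1.000) / (12) = 0.167
  x2 = (8 - (-3)·0.167 - (2)·1.000 - (2)·1.000) / (9) = 0.500
  x3 = (4 - (-2)·0.167 - (4)·0.500 - (4)·1.000) / (13) = -0.128
  x4 = (-3 - (-4)·0.167 - (-3)·0.500 - (-1)·-0.128) / (12) = -0.080
Iteration 2:
  x1 = (-7 - (-3)·0.500 - (-2)·-0.128 - (-4)·-0.080) / (12) = -0.506
  x2 = (8 - (-3)·-0.506 - (2)·-0.128 - (2)·-0.080) / (9) = 0.766
  x3 = (4 - (-2)·-0.506 - (4)·0.766 - (4)·-0.080) / (13) = 0.019
  x4 = (-3 - (-4)·-0.506 - (-3)·0.766 - (-1)·0.019) / (12) = -0.226

-0.506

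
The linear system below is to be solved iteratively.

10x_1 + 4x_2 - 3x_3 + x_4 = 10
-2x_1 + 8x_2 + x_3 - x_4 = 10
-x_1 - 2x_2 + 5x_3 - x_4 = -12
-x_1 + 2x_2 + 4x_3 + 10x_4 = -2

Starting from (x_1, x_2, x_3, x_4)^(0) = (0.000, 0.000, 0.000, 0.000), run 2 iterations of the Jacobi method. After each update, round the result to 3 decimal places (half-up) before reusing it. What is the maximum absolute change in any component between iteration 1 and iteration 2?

1.200

Iteration 1:
  x_1 = (10 - (4)·0.000 - (-3)·0.000 - (1)·0.000) / (10) = 1.000
  x_2 = (10 - (-2)·0.000 - (1)·0.000 - (-1)·0.000) / (8) = 1.250
  x_3 = (-12 - (-1)·0.000 - (-2)·0.000 - (-1)·0.000) / (5) = -2.400
  x_4 = (-2 - (-1)·0.000 - (2)·0.000 - (4)·0.000) / (10) = -0.200
Iteration 2:
  x_1 = (10 - (4)·1.250 - (-3)·-2.400 - (1)·-0.200) / (10) = -0.200
  x_2 = (10 - (-2)·1.000 - (1)·-2.400 - (-1)·-0.200) / (8) = 1.775
  x_3 = (-12 - (-1)·1.000 - (-2)·1.250 - (-1)·-0.200) / (5) = -1.740
  x_4 = (-2 - (-1)·1.000 - (2)·1.250 - (4)·-2.400) / (10) = 0.610
Change: (-1.200, 0.525, 0.660, 0.810) → max |·| = 1.200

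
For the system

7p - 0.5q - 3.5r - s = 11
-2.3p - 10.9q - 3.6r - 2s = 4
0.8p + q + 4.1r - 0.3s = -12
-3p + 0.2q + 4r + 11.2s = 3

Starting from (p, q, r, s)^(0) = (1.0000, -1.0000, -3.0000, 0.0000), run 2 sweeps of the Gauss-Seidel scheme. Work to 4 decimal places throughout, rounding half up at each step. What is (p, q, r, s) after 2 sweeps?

(0.2703, 0.3440, -2.9642, 1.3928)

Iteration 1:
  p = (11 - (-0.5)·-1.0000 - (-3.5)·-3.0000 - (-1)·0.0000) / (7) = 0.0000
  q = (4 - (-2.3)·0.0000 - (-3.6)·-3.0000 - (-2)·0.0000) / (-10.9) = 0.6239
  r = (-12 - (0.8)·0.0000 - (1)·0.6239 - (-0.3)·0.0000) / (4.1) = -3.0790
  s = (3 - (-3)·0.0000 - (0.2)·0.6239 - (4)·-3.0790) / (11.2) = 1.3564
Iteration 2:
  p = (11 - (-0.5)·0.6239 - (-3.5)·-3.0790 - (-1)·1.3564) / (7) = 0.2703
  q = (4 - (-2.3)·0.2703 - (-3.6)·-3.0790 - (-2)·1.3564) / (-10.9) = 0.3440
  r = (-12 - (0.8)·0.2703 - (1)·0.3440 - (-0.3)·1.3564) / (4.1) = -2.9642
  s = (3 - (-3)·0.2703 - (0.2)·0.3440 - (4)·-2.9642) / (11.2) = 1.3928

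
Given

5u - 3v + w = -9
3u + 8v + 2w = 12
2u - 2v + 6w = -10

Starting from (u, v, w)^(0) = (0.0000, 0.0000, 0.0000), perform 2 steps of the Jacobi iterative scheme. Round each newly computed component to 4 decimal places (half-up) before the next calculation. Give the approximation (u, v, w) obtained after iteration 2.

(-0.5667, 2.5917, -0.5667)

Iteration 1:
  u = (-9 - (-3)·0.0000 - (1)·0.0000) / (5) = -1.8000
  v = (12 - (3)·0.0000 - (2)·0.0000) / (8) = 1.5000
  w = (-10 - (2)·0.0000 - (-2)·0.0000) / (6) = -1.6667
Iteration 2:
  u = (-9 - (-3)·1.5000 - (1)·-1.6667) / (5) = -0.5667
  v = (12 - (3)·-1.8000 - (2)·-1.6667) / (8) = 2.5917
  w = (-10 - (2)·-1.8000 - (-2)·1.5000) / (6) = -0.5667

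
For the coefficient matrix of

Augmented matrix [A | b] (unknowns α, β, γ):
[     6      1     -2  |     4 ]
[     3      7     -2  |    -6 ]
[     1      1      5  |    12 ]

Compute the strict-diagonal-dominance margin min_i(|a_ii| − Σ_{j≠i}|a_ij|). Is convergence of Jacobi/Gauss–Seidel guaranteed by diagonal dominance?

row 1: |6| − (1+2) = 3
row 2: |7| − (3+2) = 2
row 3: |5| − (1+1) = 3
minimum over rows = 2 → strictly diagonally dominant (convergence guaranteed)

2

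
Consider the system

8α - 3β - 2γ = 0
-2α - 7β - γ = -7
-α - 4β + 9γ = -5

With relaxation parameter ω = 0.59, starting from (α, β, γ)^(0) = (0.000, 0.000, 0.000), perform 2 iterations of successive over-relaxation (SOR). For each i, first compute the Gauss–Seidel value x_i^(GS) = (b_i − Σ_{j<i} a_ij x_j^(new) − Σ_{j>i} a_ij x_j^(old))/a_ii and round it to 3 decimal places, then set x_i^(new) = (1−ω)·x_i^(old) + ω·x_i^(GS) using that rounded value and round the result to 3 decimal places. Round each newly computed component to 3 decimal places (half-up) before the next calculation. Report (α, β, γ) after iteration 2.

Iteration 1:
  α: GS value = (0 - (-3)·0.000 - (-2)·0.000) / (8) = 0.000;  α ← (1−ω)·0.000 + ω·0.000 = 0.000
  β: GS value = (-7 - (-2)·0.000 - (-1)·0.000) / (-7) = 1.000;  β ← (1−ω)·0.000 + ω·1.000 = 0.590
  γ: GS value = (-5 - (-1)·0.000 - (-4)·0.590) / (9) = -0.293;  γ ← (1−ω)·0.000 + ω·-0.293 = -0.173
Iteration 2:
  α: GS value = (0 - (-3)·0.590 - (-2)·-0.173) / (8) = 0.178;  α ← (1−ω)·0.000 + ω·0.178 = 0.105
  β: GS value = (-7 - (-2)·0.105 - (-1)·-0.173) / (-7) = 0.995;  β ← (1−ω)·0.590 + ω·0.995 = 0.829
  γ: GS value = (-5 - (-1)·0.105 - (-4)·0.829) / (9) = -0.175;  γ ← (1−ω)·-0.173 + ω·-0.175 = -0.174

(0.105, 0.829, -0.174)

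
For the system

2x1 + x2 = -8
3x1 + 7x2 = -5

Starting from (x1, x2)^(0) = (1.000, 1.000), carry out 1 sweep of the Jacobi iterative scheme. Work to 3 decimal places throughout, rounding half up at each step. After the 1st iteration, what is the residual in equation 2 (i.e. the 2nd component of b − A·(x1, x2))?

16.501

Iteration 1:
  x1 = (-8 - (1)·1.000) / (2) = -4.500
  x2 = (-5 - (3)·1.000) / (7) = -1.143
Residual b − A·x = (2.143, 16.501)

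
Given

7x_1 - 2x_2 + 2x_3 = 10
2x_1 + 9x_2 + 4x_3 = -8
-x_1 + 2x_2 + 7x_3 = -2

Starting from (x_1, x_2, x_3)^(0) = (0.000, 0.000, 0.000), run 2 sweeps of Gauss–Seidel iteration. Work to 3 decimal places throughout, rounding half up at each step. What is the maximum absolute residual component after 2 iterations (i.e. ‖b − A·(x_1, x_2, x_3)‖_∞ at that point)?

Iteration 1:
  x_1 = (10 - (-2)·0.000 - (2)·0.000) / (7) = 1.429
  x_2 = (-8 - (2)·1.429 - (4)·0.000) / (9) = -1.206
  x_3 = (-2 - (-1)·1.429 - (2)·-1.206) / (7) = 0.263
Iteration 2:
  x_1 = (10 - (-2)·-1.206 - (2)·0.263) / (7) = 1.009
  x_2 = (-8 - (2)·1.009 - (4)·0.263) / (9) = -1.230
  x_3 = (-2 - (-1)·1.009 - (2)·-1.230) / (7) = 0.210
Residual b − A·x = (0.057, 0.212, -0.001); ∞-norm = 0.212

0.212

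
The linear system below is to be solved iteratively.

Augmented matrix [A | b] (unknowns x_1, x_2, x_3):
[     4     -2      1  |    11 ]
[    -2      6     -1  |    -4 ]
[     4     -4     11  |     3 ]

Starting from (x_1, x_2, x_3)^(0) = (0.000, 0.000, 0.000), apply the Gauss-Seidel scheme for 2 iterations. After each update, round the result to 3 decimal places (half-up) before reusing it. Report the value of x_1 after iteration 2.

3.034

Iteration 1:
  x_1 = (11 - (-2)·0.000 - (1)·0.000) / (4) = 2.750
  x_2 = (-4 - (-2)·2.750 - (-1)·0.000) / (6) = 0.250
  x_3 = (3 - (4)·2.750 - (-4)·0.250) / (11) = -0.636
Iteration 2:
  x_1 = (11 - (-2)·0.250 - (1)·-0.636) / (4) = 3.034
  x_2 = (-4 - (-2)·3.034 - (-1)·-0.636) / (6) = 0.239
  x_3 = (3 - (4)·3.034 - (-4)·0.239) / (11) = -0.744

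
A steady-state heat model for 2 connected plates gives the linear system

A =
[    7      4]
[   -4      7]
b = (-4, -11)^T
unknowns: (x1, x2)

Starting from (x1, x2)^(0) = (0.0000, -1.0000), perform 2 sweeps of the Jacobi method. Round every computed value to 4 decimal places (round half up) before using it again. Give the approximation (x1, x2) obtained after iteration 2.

(0.3265, -1.5714)

Iteration 1:
  x1 = (-4 - (4)·-1.0000) / (7) = 0.0000
  x2 = (-11 - (-4)·0.0000) / (7) = -1.5714
Iteration 2:
  x1 = (-4 - (4)·-1.5714) / (7) = 0.3265
  x2 = (-11 - (-4)·0.0000) / (7) = -1.5714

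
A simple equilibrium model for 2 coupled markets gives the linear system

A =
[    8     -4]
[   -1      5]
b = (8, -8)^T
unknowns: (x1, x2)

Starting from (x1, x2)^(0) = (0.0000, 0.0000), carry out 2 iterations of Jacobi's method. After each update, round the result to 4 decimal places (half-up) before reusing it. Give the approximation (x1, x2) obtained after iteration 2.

Iteration 1:
  x1 = (8 - (-4)·0.0000) / (8) = 1.0000
  x2 = (-8 - (-1)·0.0000) / (5) = -1.6000
Iteration 2:
  x1 = (8 - (-4)·-1.6000) / (8) = 0.2000
  x2 = (-8 - (-1)·1.0000) / (5) = -1.4000

(0.2000, -1.4000)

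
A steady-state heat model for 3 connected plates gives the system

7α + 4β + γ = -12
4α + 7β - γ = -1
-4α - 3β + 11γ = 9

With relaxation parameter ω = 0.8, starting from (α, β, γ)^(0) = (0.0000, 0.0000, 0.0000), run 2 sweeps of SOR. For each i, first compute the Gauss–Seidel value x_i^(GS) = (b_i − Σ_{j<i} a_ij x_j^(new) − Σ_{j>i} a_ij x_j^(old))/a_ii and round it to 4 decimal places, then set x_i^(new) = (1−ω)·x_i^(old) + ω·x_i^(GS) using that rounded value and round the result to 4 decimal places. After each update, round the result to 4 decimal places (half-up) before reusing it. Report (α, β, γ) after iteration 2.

(-1.9220, 0.9088, 0.3672)

Iteration 1:
  α: GS value = (-12 - (4)·0.0000 - (1)·0.0000) / (7) = -1.7143;  α ← (1−ω)·0.0000 + ω·-1.7143 = -1.3714
  β: GS value = (-1 - (4)·-1.3714 - (-1)·0.0000) / (7) = 0.6408;  β ← (1−ω)·0.0000 + ω·0.6408 = 0.5126
  γ: GS value = (9 - (-4)·-1.3714 - (-3)·0.5126) / (11) = 0.4593;  γ ← (1−ω)·0.0000 + ω·0.4593 = 0.3674
Iteration 2:
  α: GS value = (-12 - (4)·0.5126 - (1)·0.3674) / (7) = -2.0597;  α ← (1−ω)·-1.3714 + ω·-2.0597 = -1.9220
  β: GS value = (-1 - (4)·-1.9220 - (-1)·0.3674) / (7) = 1.0079;  β ← (1−ω)·0.5126 + ω·1.0079 = 0.9088
  γ: GS value = (9 - (-4)·-1.9220 - (-3)·0.9088) / (11) = 0.3671;  γ ← (1−ω)·0.3674 + ω·0.3671 = 0.3672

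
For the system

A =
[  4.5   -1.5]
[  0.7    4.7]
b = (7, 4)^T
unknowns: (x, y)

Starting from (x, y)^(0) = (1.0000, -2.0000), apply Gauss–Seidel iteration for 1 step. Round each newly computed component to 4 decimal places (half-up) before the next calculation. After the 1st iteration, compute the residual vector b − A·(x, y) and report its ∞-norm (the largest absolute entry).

Iteration 1:
  x = (7 - (-1.5)·-2.0000) / (4.5) = 0.8889
  y = (4 - (0.7)·0.8889) / (4.7) = 0.7187
Residual b − A·x = (4.0780, -0.0001); ∞-norm = 4.0780

4.0780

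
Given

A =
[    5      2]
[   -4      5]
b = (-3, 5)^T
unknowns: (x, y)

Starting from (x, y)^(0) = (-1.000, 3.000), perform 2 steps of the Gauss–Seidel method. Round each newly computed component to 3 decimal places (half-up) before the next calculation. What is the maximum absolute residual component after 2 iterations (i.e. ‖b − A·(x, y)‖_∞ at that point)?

2.202

Iteration 1:
  x = (-3 - (2)·3.000) / (5) = -1.800
  y = (5 - (-4)·-1.800) / (5) = -0.440
Iteration 2:
  x = (-3 - (2)·-0.440) / (5) = -0.424
  y = (5 - (-4)·-0.424) / (5) = 0.661
Residual b − A·x = (-2.202, -0.001); ∞-norm = 2.202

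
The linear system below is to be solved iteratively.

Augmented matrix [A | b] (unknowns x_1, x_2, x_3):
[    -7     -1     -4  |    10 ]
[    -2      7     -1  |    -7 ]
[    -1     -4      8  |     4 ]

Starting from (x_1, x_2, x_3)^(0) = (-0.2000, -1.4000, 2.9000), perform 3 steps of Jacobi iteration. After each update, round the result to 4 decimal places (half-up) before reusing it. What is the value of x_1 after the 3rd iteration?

-1.0592

Iteration 1:
  x_1 = (10 - (-1)·-1.4000 - (-4)·2.9000) / (-7) = -2.8857
  x_2 = (-7 - (-2)·-0.2000 - (-1)·2.9000) / (7) = -0.6429
  x_3 = (4 - (-1)·-0.2000 - (-4)·-1.4000) / (8) = -0.2250
Iteration 2:
  x_1 = (10 - (-1)·-0.6429 - (-4)·-0.2250) / (-7) = -1.2082
  x_2 = (-7 - (-2)·-2.8857 - (-1)·-0.2250) / (7) = -1.8566
  x_3 = (4 - (-1)·-2.8857 - (-4)·-0.6429) / (8) = -0.1822
Iteration 3:
  x_1 = (10 - (-1)·-1.8566 - (-4)·-0.1822) / (-7) = -1.0592
  x_2 = (-7 - (-2)·-1.2082 - (-1)·-0.1822) / (7) = -1.3712
  x_3 = (4 - (-1)·-1.2082 - (-4)·-1.8566) / (8) = -0.5793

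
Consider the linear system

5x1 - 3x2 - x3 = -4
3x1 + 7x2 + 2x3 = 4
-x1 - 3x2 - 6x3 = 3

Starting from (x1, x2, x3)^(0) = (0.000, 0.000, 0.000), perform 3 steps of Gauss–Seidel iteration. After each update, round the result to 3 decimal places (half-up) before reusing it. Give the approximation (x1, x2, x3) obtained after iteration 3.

Iteration 1:
  x1 = (-4 - (-3)·0.000 - (-1)·0.000) / (5) = -0.800
  x2 = (4 - (3)·-0.800 - (2)·0.000) / (7) = 0.914
  x3 = (3 - (-1)·-0.800 - (-3)·0.914) / (-6) = -0.824
Iteration 2:
  x1 = (-4 - (-3)·0.914 - (-1)·-0.824) / (5) = -0.416
  x2 = (4 - (3)·-0.416 - (2)·-0.824) / (7) = 0.985
  x3 = (3 - (-1)·-0.416 - (-3)·0.985) / (-6) = -0.923
Iteration 3:
  x1 = (-4 - (-3)·0.985 - (-1)·-0.923) / (5) = -0.394
  x2 = (4 - (3)·-0.394 - (2)·-0.923) / (7) = 1.004
  x3 = (3 - (-1)·-0.394 - (-3)·1.004) / (-6) = -0.936

(-0.394, 1.004, -0.936)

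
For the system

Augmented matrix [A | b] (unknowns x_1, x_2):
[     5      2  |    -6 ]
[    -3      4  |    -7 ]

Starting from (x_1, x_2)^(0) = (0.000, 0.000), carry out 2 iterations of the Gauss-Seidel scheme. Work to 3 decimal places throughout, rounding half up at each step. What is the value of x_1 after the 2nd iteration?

-0.140

Iteration 1:
  x_1 = (-6 - (2)·0.000) / (5) = -1.200
  x_2 = (-7 - (-3)·-1.200) / (4) = -2.650
Iteration 2:
  x_1 = (-6 - (2)·-2.650) / (5) = -0.140
  x_2 = (-7 - (-3)·-0.140) / (4) = -1.855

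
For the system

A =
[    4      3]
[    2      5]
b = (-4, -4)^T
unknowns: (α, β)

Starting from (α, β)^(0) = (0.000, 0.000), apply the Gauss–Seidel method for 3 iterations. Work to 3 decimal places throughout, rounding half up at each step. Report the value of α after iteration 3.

-0.610

Iteration 1:
  α = (-4 - (3)·0.000) / (4) = -1.000
  β = (-4 - (2)·-1.000) / (5) = -0.400
Iteration 2:
  α = (-4 - (3)·-0.400) / (4) = -0.700
  β = (-4 - (2)·-0.700) / (5) = -0.520
Iteration 3:
  α = (-4 - (3)·-0.520) / (4) = -0.610
  β = (-4 - (2)·-0.610) / (5) = -0.556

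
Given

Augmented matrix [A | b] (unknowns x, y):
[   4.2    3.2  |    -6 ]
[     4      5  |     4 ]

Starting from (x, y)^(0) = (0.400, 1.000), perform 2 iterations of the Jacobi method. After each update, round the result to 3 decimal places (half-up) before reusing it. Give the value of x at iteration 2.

-1.794

Iteration 1:
  x = (-6 - (3.2)·1.000) / (4.2) = -2.190
  y = (4 - (4)·0.400) / (5) = 0.480
Iteration 2:
  x = (-6 - (3.2)·0.480) / (4.2) = -1.794
  y = (4 - (4)·-2.190) / (5) = 2.552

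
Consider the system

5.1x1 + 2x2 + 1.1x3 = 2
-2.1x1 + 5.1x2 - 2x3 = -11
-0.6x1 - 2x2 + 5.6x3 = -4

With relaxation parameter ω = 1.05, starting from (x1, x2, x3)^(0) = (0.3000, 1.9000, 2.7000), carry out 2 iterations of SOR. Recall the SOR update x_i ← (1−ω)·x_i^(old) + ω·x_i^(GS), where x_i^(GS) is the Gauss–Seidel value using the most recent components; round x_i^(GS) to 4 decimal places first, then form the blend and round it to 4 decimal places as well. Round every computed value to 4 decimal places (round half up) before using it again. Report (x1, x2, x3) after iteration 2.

(1.5214, -2.1929, -1.3199)

Iteration 1:
  x1: GS value = (2 - (2)·1.9000 - (1.1)·2.7000) / (5.1) = -0.9353;  x1 ← (1−ω)·0.3000 + ω·-0.9353 = -0.9971
  x2: GS value = (-11 - (-2.1)·-0.9971 - (-2)·2.7000) / (5.1) = -1.5086;  x2 ← (1−ω)·1.9000 + ω·-1.5086 = -1.6790
  x3: GS value = (-4 - (-0.6)·-0.9971 - (-2)·-1.6790) / (5.6) = -1.4208;  x3 ← (1−ω)·2.7000 + ω·-1.4208 = -1.6268
Iteration 2:
  x1: GS value = (2 - (2)·-1.6790 - (1.1)·-1.6268) / (5.1) = 1.4015;  x1 ← (1−ω)·-0.9971 + ω·1.4015 = 1.5214
  x2: GS value = (-11 - (-2.1)·1.5214 - (-2)·-1.6268) / (5.1) = -2.1684;  x2 ← (1−ω)·-1.6790 + ω·-2.1684 = -2.1929
  x3: GS value = (-4 - (-0.6)·1.5214 - (-2)·-2.1929) / (5.6) = -1.3345;  x3 ← (1−ω)·-1.6268 + ω·-1.3345 = -1.3199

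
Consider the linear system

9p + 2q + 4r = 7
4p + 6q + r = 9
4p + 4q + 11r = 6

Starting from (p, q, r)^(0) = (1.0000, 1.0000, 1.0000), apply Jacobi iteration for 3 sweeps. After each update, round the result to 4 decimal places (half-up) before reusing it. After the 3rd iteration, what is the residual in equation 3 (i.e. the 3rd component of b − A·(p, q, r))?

3.3860

Iteration 1:
  p = (7 - (2)·1.0000 - (4)·1.0000) / (9) = 0.1111
  q = (9 - (4)·1.0000 - (1)·1.0000) / (6) = 0.6667
  r = (6 - (4)·1.0000 - (4)·1.0000) / (11) = -0.1818
Iteration 2:
  p = (7 - (2)·0.6667 - (4)·-0.1818) / (9) = 0.7104
  q = (9 - (4)·0.1111 - (1)·-0.1818) / (6) = 1.4562
  r = (6 - (4)·0.1111 - (4)·0.6667) / (11) = 0.2626
Iteration 3:
  p = (7 - (2)·1.4562 - (4)·0.2626) / (9) = 0.3375
  q = (9 - (4)·0.7104 - (1)·0.2626) / (6) = 0.9826
  r = (6 - (4)·0.7104 - (4)·1.4562) / (11) = -0.2424
Residual b − A·x = (2.9669, 1.9968, 3.3860)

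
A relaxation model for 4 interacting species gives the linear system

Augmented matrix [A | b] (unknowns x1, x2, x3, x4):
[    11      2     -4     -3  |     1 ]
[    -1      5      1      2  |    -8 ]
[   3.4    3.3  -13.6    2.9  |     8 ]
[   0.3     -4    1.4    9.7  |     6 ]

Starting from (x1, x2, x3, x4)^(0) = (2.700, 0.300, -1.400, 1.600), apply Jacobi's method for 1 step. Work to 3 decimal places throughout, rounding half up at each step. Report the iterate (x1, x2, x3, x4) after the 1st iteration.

Iteration 1:
  x1 = (1 - (2)·0.300 - (-4)·-1.400 - (-3)·1.600) / (11) = -0.036
  x2 = (-8 - (-1)·2.700 - (1)·-1.400 - (2)·1.600) / (5) = -1.420
  x3 = (8 - (3.4)·2.700 - (3.3)·0.300 - (2.9)·1.600) / (-13.6) = 0.501
  x4 = (6 - (0.3)·2.700 - (-4)·0.300 - (1.4)·-1.400) / (9.7) = 0.861

(-0.036, -1.420, 0.501, 0.861)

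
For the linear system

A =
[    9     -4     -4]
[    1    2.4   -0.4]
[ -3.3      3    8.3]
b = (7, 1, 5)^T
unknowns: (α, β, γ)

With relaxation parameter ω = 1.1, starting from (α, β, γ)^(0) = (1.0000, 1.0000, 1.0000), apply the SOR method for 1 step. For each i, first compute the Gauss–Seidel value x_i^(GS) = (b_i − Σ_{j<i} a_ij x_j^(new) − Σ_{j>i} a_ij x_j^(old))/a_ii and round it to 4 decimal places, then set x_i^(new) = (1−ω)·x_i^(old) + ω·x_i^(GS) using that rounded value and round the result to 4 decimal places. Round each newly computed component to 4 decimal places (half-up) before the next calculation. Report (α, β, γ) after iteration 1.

Iteration 1:
  α: GS value = (7 - (-4)·1.0000 - (-4)·1.0000) / (9) = 1.6667;  α ← (1−ω)·1.0000 + ω·1.6667 = 1.7334
  β: GS value = (1 - (1)·1.7334 - (-0.4)·1.0000) / (2.4) = -0.1389;  β ← (1−ω)·1.0000 + ω·-0.1389 = -0.2528
  γ: GS value = (5 - (-3.3)·1.7334 - (3)·-0.2528) / (8.3) = 1.3830;  γ ← (1−ω)·1.0000 + ω·1.3830 = 1.4213

(1.7334, -0.2528, 1.4213)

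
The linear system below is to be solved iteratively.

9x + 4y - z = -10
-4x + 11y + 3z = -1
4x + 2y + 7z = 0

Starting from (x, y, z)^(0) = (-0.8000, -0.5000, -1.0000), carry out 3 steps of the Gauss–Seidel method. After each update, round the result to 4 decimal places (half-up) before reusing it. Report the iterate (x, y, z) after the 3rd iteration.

(-0.7594, -0.5644, 0.5952)

Iteration 1:
  x = (-10 - (4)·-0.5000 - (-1)·-1.0000) / (9) = -1.0000
  y = (-1 - (-4)·-1.0000 - (3)·-1.0000) / (11) = -0.1818
  z = (0 - (4)·-1.0000 - (2)·-0.1818) / (7) = 0.6234
Iteration 2:
  x = (-10 - (4)·-0.1818 - (-1)·0.6234) / (9) = -0.9610
  y = (-1 - (-4)·-0.9610 - (3)·0.6234) / (11) = -0.6104
  z = (0 - (4)·-0.9610 - (2)·-0.6104) / (7) = 0.7235
Iteration 3:
  x = (-10 - (4)·-0.6104 - (-1)·0.7235) / (9) = -0.7594
  y = (-1 - (-4)·-0.7594 - (3)·0.7235) / (11) = -0.5644
  z = (0 - (4)·-0.7594 - (2)·-0.5644) / (7) = 0.5952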